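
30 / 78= 5 / 13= 0.38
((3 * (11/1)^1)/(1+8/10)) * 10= 550/3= 183.33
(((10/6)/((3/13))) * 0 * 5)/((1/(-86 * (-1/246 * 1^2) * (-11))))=0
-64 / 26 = -32 / 13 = -2.46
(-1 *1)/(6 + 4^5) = -1/1030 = -0.00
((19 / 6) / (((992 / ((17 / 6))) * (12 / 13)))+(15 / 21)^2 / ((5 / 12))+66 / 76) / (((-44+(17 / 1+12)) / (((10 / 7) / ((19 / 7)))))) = -838927253 / 11370772224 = -0.07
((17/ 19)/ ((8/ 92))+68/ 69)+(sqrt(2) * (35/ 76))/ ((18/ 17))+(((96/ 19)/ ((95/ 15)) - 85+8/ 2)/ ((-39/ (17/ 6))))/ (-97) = 595 * sqrt(2)/ 1368+352263188/ 31410249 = 11.83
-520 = -520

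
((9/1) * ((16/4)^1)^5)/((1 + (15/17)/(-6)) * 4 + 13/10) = 174080/89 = 1955.96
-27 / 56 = -0.48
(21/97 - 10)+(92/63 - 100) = -661963/6111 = -108.32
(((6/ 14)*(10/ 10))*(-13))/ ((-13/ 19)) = 57/ 7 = 8.14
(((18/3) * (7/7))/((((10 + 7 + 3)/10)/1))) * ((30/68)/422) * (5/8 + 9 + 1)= 225/6752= 0.03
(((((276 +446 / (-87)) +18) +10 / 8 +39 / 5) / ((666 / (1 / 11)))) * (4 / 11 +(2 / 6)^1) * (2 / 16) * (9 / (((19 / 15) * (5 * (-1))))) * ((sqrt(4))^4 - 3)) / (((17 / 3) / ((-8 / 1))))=154997713 / 1677442360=0.09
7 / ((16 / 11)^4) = 102487 / 65536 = 1.56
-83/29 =-2.86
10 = 10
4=4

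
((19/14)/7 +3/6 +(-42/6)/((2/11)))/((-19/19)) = 3705/98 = 37.81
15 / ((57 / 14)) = 70 / 19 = 3.68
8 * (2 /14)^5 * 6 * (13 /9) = 208 /50421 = 0.00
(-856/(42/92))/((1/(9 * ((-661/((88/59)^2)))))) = 16987847403/3388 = 5014122.61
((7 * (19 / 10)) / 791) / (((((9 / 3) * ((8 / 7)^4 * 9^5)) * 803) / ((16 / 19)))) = 2401 / 41149802580480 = 0.00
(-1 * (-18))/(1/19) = 342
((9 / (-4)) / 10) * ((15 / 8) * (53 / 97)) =-0.23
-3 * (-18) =54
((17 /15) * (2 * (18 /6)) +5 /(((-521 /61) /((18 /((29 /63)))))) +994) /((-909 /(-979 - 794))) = 14553588942 /7630045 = 1907.41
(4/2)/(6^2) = 1/18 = 0.06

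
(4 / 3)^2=16 / 9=1.78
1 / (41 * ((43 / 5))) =5 / 1763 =0.00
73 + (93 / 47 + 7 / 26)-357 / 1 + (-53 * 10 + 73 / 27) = -26693741 / 32994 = -809.05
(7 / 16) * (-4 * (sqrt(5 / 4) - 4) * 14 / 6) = 49 / 3 - 49 * sqrt(5) / 24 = 11.77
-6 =-6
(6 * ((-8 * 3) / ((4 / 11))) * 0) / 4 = 0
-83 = -83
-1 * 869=-869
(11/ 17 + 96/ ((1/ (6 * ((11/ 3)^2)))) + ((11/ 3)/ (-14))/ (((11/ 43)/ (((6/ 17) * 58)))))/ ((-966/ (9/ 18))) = -306373/ 76636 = -4.00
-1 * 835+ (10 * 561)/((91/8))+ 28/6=-92041/273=-337.15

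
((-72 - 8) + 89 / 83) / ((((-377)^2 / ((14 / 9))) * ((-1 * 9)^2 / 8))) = -733712 / 8599799403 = -0.00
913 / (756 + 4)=913 / 760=1.20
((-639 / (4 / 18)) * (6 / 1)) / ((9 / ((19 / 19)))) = -1917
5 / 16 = 0.31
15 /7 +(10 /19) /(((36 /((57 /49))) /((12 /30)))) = 316 /147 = 2.15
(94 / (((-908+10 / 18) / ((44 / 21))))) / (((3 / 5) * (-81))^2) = -103400 / 1125257427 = -0.00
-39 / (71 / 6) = -234 / 71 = -3.30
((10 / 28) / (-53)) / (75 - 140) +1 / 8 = 4827 / 38584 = 0.13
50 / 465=10 / 93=0.11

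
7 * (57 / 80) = 399 / 80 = 4.99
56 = 56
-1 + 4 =3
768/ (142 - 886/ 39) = 7488/ 1163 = 6.44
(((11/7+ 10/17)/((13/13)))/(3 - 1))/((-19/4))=-514/2261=-0.23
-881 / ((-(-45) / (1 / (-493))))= 881 / 22185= 0.04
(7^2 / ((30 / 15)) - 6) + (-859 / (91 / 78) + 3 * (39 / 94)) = -235742 / 329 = -716.54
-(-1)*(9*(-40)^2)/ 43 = 14400/ 43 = 334.88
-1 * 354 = -354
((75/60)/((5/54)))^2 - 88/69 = 49949/276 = 180.97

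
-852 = -852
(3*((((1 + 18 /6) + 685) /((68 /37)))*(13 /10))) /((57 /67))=22204403 /12920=1718.61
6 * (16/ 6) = 16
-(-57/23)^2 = -3249/529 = -6.14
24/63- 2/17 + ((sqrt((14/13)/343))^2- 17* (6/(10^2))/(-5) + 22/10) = 21688687/8121750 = 2.67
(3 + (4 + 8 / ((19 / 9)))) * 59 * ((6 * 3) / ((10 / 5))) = 108855 / 19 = 5729.21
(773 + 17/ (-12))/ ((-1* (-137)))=5.63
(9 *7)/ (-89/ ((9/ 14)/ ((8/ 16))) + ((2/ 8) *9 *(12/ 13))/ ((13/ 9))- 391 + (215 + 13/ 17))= -1628991/ 6283759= -0.26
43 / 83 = 0.52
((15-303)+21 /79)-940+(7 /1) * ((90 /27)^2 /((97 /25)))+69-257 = -96256439 /68967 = -1395.69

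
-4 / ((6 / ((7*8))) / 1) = -112 / 3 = -37.33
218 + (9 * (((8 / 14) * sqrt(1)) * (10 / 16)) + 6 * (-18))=1585 / 14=113.21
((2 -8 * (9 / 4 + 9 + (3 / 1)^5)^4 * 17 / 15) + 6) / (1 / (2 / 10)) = -6061937833339 / 800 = -7577422291.67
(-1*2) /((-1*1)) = 2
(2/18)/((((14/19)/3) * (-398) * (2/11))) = -209/33432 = -0.01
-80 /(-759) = 80 /759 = 0.11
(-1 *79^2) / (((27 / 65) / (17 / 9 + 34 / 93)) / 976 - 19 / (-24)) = -7881.49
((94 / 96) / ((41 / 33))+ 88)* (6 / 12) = 58245 / 1312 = 44.39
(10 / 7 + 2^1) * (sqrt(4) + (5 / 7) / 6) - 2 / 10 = 1731 / 245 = 7.07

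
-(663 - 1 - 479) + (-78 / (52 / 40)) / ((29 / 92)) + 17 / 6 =-64469 / 174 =-370.51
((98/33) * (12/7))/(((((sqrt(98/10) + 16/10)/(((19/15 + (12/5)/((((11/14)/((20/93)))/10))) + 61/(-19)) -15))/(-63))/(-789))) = 7484440517568/12899689 -6548885452872 * sqrt(5)/12899689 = -554998.85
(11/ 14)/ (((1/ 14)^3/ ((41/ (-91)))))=-12628/ 13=-971.38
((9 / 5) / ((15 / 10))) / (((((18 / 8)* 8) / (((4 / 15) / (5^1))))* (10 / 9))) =2 / 625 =0.00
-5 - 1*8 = -13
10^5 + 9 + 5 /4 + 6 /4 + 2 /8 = 100012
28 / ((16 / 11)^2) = 847 / 64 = 13.23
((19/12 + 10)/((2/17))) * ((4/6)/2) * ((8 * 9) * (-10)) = -23630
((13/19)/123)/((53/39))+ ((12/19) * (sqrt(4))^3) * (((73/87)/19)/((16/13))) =4217473/22749137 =0.19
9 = 9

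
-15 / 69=-5 / 23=-0.22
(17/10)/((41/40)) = 68/41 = 1.66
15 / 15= 1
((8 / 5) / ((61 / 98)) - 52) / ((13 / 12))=-180912 / 3965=-45.63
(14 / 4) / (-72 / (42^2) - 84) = -343 / 8236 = -0.04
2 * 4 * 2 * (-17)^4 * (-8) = -10690688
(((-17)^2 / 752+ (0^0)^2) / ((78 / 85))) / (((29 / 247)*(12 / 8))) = 560405 / 65424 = 8.57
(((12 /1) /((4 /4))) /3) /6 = 2 /3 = 0.67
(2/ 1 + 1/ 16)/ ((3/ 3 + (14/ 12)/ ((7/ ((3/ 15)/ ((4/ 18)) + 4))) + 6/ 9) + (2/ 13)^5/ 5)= 183790035/ 221292164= 0.83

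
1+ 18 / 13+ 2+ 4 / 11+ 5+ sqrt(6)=12.20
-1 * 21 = -21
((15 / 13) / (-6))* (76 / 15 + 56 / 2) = -248 / 39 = -6.36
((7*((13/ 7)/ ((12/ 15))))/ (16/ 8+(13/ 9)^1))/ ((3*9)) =65/ 372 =0.17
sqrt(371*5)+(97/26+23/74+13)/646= 8197/310726+sqrt(1855)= 43.10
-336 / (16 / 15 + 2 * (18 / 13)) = -16380 / 187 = -87.59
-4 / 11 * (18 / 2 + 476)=-1940 / 11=-176.36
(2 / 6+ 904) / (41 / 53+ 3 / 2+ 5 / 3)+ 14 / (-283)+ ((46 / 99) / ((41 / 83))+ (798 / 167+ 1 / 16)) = 904713268882475 / 3845855935152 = 235.24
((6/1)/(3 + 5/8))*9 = 432/29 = 14.90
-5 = -5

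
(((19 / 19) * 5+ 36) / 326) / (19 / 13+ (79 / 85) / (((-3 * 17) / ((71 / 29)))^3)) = 146571879452895 / 1703193906762488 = 0.09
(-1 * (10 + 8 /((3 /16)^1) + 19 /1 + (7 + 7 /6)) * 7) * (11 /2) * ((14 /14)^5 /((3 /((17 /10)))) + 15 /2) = -4462843 /180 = -24793.57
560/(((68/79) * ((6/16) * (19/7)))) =619360/969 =639.17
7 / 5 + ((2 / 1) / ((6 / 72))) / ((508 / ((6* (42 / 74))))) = 36673 / 23495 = 1.56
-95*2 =-190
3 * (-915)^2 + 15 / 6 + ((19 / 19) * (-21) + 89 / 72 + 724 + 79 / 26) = 2351592149 / 936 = 2512384.77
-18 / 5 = -3.60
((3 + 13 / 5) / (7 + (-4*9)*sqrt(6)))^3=-6261325056*sqrt(6) / 57669043697875 - 3592203328 / 57669043697875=-0.00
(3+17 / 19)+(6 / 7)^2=4310 / 931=4.63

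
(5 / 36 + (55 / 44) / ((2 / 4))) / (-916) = -95 / 32976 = -0.00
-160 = -160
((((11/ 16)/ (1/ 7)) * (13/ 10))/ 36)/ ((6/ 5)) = 1001/ 6912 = 0.14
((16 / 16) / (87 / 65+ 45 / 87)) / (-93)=-1885 / 325314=-0.01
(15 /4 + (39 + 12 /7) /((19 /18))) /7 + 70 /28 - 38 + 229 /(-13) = -119933 /2548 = -47.07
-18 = -18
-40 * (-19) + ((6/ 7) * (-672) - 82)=102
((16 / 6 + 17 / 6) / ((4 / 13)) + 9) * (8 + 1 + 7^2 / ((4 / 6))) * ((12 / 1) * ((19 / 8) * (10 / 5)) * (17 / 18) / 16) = 3819475 / 512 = 7459.91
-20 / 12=-5 / 3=-1.67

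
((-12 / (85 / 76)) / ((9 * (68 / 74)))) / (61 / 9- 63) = 8436 / 365585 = 0.02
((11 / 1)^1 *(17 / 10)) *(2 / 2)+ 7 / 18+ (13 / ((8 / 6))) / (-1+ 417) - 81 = -61.89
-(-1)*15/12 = 5/4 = 1.25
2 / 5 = 0.40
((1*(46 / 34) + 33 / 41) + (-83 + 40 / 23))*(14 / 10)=-8876707 / 80155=-110.74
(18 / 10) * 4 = 36 / 5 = 7.20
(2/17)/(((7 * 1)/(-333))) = -666/119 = -5.60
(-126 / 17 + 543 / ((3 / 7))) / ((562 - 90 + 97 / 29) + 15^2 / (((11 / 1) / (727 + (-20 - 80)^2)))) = 0.01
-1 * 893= -893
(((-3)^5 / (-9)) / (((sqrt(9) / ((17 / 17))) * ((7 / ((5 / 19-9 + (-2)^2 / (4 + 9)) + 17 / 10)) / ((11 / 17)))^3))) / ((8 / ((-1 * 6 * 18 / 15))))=495033423925137471 / 253940367614570000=1.95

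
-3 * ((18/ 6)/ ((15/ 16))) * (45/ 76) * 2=-11.37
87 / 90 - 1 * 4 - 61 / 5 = -457 / 30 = -15.23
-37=-37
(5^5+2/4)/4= 6251/8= 781.38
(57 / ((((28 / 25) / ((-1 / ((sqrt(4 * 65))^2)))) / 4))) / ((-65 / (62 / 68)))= 1767 / 160888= 0.01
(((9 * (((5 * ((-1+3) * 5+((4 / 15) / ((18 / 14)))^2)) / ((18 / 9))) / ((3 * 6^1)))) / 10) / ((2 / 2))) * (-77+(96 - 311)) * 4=-26722964 / 18225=-1466.28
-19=-19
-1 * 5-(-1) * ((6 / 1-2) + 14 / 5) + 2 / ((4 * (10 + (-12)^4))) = 373433 / 207460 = 1.80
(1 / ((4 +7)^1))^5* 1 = 0.00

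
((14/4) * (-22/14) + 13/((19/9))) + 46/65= 3373/2470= 1.37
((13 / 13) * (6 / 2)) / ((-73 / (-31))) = 93 / 73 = 1.27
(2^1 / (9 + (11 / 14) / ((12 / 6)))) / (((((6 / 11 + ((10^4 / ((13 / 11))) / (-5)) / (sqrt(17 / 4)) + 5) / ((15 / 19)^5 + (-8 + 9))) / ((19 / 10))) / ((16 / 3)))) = -0.00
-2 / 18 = -1 / 9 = -0.11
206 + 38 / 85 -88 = 10068 / 85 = 118.45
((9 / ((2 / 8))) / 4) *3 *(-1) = -27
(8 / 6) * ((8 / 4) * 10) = 80 / 3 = 26.67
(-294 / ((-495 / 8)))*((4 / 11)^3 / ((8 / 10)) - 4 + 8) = 4236736 / 219615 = 19.29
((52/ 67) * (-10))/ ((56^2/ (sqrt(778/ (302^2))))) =-0.00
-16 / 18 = -8 / 9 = -0.89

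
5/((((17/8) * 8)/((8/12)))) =10/51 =0.20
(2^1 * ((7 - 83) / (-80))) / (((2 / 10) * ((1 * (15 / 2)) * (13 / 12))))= 76 / 65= 1.17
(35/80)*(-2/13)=-7/104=-0.07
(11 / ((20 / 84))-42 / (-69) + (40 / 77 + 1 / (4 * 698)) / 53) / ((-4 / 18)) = -552128150439 / 2620654960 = -210.68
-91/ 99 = -0.92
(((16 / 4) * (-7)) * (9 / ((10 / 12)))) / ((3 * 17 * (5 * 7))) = -0.17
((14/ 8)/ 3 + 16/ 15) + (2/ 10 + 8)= 197/ 20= 9.85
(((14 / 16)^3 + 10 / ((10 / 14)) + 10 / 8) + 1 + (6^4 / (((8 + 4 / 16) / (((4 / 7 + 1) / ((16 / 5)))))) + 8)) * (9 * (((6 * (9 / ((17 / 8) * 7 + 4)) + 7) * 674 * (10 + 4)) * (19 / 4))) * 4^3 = 31387454731179 / 1208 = 25982992327.13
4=4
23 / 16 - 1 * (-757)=12135 / 16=758.44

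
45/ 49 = 0.92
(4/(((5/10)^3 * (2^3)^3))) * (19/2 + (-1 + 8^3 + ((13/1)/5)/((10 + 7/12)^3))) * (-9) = -95956905987/327741280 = -292.78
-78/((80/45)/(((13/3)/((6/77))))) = -39039/16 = -2439.94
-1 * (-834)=834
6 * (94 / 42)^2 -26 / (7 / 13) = -2680 / 147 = -18.23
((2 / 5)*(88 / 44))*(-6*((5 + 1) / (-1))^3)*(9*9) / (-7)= -419904 / 35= -11997.26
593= 593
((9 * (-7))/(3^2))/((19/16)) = -112/19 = -5.89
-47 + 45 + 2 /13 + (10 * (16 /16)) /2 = 41 /13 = 3.15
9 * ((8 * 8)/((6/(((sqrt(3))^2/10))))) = 144/5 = 28.80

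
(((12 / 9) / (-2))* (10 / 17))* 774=-5160 / 17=-303.53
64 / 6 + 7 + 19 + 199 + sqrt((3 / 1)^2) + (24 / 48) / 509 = 728891 / 3054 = 238.67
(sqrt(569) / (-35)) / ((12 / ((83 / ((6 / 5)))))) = -83 * sqrt(569) / 504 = -3.93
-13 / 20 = -0.65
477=477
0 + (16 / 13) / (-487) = -16 / 6331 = -0.00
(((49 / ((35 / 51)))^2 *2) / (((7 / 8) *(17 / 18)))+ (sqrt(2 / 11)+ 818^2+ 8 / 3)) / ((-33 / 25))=-51109844 / 99-25 *sqrt(22) / 363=-516261.37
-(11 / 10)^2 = -121 / 100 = -1.21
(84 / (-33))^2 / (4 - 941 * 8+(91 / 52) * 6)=-1568 / 1818267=-0.00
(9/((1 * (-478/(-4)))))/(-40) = -9/4780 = -0.00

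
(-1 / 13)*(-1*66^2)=4356 / 13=335.08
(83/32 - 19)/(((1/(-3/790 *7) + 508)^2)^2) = -102102525/304667455603630592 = -0.00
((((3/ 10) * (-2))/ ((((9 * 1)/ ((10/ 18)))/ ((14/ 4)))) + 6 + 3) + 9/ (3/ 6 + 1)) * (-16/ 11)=-584/ 27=-21.63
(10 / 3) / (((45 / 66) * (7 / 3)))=44 / 21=2.10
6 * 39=234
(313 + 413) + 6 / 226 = 726.03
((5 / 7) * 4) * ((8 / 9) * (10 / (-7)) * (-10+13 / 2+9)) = -8800 / 441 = -19.95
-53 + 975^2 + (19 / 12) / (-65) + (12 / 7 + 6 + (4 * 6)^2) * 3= 5199684227 / 5460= 952323.12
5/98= 0.05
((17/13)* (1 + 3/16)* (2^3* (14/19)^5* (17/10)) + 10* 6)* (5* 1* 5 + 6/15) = 69482929868/42354325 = 1640.52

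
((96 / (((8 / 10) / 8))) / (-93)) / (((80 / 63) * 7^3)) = -36 / 1519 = -0.02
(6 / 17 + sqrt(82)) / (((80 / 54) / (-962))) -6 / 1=-6115.30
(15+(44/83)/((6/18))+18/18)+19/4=7417/332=22.34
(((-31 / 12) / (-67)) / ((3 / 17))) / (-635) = -527 / 1531620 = -0.00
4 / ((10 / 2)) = 4 / 5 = 0.80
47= 47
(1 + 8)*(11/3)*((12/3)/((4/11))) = 363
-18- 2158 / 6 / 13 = -137 / 3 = -45.67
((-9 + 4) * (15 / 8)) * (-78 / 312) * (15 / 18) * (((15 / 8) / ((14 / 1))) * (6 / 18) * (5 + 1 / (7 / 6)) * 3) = 76875 / 50176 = 1.53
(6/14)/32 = 3/224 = 0.01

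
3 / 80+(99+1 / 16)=991 / 10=99.10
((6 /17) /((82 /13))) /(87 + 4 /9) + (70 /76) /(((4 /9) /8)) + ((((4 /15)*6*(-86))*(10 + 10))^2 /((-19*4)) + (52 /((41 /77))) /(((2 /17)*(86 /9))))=-44613032946277 /448156363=-99547.92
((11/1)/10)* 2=11/5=2.20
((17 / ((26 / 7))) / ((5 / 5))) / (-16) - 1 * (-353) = 146729 / 416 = 352.71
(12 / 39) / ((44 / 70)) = 70 / 143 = 0.49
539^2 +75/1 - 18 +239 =290817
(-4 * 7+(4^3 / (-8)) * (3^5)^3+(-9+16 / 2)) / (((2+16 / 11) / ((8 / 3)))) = -5050816540 / 57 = -88610816.49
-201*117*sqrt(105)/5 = -23517*sqrt(105)/5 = -48195.51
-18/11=-1.64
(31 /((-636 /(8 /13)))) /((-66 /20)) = 620 /68211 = 0.01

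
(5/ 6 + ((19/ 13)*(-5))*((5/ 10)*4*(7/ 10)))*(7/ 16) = -5131/ 1248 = -4.11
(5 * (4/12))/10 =1/6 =0.17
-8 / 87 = -0.09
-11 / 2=-5.50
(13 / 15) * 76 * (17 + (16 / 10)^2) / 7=161044 / 875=184.05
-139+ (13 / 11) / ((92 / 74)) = -69853 / 506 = -138.05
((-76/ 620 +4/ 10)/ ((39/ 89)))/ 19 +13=1496942/ 114855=13.03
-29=-29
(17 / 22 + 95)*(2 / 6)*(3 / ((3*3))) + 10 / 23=50441 / 4554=11.08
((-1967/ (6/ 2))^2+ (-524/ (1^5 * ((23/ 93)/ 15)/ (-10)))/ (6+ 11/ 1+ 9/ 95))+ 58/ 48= 150768497531/ 336168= 448491.52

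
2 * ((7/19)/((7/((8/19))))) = 16/361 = 0.04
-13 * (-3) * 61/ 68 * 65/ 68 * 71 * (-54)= -296435295/ 2312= -128215.96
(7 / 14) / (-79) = -1 / 158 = -0.01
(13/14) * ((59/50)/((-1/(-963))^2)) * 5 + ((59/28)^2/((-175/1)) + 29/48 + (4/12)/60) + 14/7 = 392099927126/77175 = 5080659.89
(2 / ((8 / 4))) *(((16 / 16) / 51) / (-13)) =-1 / 663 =-0.00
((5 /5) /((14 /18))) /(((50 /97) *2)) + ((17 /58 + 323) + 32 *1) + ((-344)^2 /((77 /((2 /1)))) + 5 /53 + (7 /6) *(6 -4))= 121874507483 /35504700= 3432.63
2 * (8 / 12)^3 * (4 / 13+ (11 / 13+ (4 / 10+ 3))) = 4736 / 1755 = 2.70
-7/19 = -0.37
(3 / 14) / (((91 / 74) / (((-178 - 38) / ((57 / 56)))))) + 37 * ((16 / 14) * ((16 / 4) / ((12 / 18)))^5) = 568454976 / 1729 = 328776.74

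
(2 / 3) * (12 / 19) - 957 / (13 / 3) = -54445 / 247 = -220.43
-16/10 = -8/5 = -1.60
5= 5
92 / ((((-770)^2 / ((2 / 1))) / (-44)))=-184 / 13475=-0.01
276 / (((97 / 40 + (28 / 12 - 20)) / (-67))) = 2219040 / 1829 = 1213.25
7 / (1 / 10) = 70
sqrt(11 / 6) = sqrt(66) / 6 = 1.35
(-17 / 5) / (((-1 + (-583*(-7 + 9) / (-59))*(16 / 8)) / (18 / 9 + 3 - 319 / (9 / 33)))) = 3504482 / 34095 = 102.79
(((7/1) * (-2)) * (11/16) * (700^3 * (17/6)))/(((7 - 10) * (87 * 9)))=28061687500/7047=3982075.71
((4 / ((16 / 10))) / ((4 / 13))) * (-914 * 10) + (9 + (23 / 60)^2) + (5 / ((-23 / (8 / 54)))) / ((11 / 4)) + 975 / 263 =-74249.66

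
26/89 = 0.29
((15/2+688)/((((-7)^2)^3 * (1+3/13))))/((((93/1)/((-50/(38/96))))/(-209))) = 4972825/3647119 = 1.36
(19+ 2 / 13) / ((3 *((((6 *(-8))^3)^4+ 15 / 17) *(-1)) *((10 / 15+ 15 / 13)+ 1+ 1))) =-1411 / 126301580022485411169001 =-0.00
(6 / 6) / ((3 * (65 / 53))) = 53 / 195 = 0.27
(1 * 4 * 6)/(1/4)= 96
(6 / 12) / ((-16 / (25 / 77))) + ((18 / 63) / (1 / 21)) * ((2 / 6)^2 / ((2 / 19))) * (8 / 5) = 374153 / 36960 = 10.12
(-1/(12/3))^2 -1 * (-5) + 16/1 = 337/16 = 21.06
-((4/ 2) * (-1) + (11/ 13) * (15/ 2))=-113/ 26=-4.35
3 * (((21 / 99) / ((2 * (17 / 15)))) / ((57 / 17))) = 35 / 418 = 0.08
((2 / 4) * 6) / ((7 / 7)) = 3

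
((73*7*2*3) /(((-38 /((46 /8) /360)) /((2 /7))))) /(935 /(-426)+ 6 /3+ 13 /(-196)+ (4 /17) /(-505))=10029410797 /7126462772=1.41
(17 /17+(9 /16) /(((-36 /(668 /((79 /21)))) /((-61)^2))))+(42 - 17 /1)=-10298.01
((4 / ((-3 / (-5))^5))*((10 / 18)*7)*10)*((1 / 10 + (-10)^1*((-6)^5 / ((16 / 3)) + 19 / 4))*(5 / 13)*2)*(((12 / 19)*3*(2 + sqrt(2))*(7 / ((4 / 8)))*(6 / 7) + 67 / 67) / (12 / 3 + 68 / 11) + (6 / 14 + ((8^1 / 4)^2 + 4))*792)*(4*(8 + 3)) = 14653705000000*sqrt(2) / 6669 + 1183538539304687500 / 180063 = 6576021020143.72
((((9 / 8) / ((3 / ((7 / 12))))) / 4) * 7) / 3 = 49 / 384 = 0.13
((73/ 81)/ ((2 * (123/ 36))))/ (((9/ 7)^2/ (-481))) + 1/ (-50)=-172143367/ 4483350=-38.40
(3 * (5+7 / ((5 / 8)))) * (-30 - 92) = -29646 / 5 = -5929.20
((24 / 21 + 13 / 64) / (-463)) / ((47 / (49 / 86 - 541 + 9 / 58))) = 406254969 / 12156913216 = 0.03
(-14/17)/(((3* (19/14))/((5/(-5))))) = 196/969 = 0.20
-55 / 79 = -0.70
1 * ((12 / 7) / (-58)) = -6 / 203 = -0.03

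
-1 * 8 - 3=-11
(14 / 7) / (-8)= -1 / 4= -0.25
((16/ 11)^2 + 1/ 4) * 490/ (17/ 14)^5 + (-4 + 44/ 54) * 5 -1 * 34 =1805196512044/ 4638672819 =389.16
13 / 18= 0.72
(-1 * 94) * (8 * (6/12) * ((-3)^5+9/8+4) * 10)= 894410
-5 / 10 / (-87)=1 / 174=0.01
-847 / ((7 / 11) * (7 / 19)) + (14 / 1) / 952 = -1719645 / 476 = -3612.70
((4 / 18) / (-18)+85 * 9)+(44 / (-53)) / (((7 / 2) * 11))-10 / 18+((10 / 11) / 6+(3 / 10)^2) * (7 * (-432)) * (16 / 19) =23456039021 / 157016475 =149.39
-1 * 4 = -4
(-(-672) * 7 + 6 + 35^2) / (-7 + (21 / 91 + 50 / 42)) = -1620255 / 1523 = -1063.86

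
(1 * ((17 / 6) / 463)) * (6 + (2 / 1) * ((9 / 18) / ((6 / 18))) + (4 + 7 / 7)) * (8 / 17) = 56 / 1389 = 0.04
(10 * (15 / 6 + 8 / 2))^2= 4225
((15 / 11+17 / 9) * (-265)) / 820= -8533 / 8118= -1.05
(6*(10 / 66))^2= 100 / 121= 0.83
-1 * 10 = -10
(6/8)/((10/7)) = 21/40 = 0.52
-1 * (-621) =621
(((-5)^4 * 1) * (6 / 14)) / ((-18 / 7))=-625 / 6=-104.17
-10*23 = -230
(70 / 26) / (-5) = -7 / 13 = -0.54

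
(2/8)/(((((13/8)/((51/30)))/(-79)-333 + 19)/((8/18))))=-5372/15181857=-0.00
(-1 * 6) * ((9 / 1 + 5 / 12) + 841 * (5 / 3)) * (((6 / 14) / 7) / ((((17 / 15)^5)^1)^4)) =-2413138809018802642822265625 / 56899239693066015313622414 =-42.41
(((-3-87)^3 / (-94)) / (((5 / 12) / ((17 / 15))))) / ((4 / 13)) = 3222180 / 47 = 68557.02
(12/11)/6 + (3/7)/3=0.32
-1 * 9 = -9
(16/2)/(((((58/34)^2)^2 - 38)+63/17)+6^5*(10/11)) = 3674924/3235432991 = 0.00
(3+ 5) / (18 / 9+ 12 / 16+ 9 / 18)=32 / 13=2.46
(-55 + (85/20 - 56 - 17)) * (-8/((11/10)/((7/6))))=1050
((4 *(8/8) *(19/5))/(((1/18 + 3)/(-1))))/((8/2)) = -342/275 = -1.24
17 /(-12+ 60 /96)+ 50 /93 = -8098 /8463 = -0.96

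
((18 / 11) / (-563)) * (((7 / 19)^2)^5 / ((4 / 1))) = -2542277241 / 75939386669123186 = -0.00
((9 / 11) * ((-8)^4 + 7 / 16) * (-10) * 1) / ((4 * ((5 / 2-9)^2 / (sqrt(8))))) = -2949435 * sqrt(2) / 7436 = -560.94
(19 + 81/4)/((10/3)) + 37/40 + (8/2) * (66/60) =171/10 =17.10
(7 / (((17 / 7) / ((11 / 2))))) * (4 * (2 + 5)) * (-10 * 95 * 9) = -64518300 / 17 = -3795194.12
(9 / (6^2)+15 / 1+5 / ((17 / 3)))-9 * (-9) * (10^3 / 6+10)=974177 / 68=14326.13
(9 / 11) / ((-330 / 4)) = -6 / 605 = -0.01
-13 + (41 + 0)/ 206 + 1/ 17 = -44623/ 3502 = -12.74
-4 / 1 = -4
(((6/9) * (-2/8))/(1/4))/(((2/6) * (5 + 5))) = -1/5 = -0.20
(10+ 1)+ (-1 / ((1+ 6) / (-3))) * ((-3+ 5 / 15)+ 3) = 78 / 7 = 11.14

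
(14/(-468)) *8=-28/117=-0.24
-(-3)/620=3/620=0.00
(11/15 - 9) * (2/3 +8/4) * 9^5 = -6508512/5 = -1301702.40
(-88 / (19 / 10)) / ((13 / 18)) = -15840 / 247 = -64.13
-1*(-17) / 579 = 17 / 579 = 0.03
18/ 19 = 0.95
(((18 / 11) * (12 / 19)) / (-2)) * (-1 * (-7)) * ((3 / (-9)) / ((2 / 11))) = 126 / 19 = 6.63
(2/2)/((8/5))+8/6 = 47/24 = 1.96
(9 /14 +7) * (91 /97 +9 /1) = 75.96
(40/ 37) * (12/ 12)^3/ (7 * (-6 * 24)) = -0.00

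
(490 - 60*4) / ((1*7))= 250 / 7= 35.71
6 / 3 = 2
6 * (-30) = -180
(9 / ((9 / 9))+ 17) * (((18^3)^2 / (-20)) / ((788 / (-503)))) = 28224103.14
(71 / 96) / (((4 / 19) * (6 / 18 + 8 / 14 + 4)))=9443 / 13184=0.72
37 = 37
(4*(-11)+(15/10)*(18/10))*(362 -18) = -71036/5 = -14207.20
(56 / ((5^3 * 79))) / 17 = 0.00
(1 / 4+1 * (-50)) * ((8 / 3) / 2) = -66.33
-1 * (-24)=24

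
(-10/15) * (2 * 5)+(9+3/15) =38/15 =2.53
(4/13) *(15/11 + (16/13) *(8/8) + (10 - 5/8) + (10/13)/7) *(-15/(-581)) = 1450965/15121106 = 0.10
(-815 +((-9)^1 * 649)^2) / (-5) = -34116466 / 5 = -6823293.20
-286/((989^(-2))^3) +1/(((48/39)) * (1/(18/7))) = -14987590195985856424859/56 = -267635539214033150443.91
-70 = -70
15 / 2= 7.50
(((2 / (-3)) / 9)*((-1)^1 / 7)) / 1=2 / 189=0.01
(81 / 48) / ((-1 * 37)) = -27 / 592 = -0.05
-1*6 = -6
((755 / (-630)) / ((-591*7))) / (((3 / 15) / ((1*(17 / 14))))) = 12835 / 7297668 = 0.00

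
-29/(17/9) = -15.35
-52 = -52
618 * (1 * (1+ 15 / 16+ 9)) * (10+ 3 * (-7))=-594825 / 8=-74353.12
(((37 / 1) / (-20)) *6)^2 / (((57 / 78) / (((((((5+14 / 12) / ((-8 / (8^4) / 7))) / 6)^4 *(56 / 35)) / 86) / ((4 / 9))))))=10748694999310769586176 / 8272125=1299387400373032.27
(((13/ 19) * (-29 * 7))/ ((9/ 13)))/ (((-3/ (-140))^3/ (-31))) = 2918290648000/ 4617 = 632075080.79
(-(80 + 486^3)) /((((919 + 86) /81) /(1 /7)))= -3099366072 /2345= -1321691.29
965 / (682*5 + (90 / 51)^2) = 55777 / 197278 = 0.28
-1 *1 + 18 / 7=1.57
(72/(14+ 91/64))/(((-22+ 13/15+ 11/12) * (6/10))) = -153600/399077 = -0.38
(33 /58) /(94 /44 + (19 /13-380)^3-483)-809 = -61508218088032016 /76029935830945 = -809.00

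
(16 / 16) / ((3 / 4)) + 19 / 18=43 / 18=2.39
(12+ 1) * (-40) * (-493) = 256360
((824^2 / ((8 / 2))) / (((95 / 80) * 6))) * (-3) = -1357952 / 19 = -71471.16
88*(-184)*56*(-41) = 37176832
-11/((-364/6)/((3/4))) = 99/728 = 0.14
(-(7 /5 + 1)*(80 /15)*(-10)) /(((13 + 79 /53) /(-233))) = -12349 /6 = -2058.17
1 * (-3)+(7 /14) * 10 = 2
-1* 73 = -73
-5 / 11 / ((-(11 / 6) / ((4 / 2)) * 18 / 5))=50 / 363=0.14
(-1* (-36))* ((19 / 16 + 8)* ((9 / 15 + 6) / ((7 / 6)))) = 18711 / 10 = 1871.10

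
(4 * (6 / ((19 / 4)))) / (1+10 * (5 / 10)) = 0.84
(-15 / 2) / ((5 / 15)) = -45 / 2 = -22.50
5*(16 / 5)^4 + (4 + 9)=537.29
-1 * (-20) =20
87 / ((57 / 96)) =146.53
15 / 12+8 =37 / 4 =9.25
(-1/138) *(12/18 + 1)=-5/414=-0.01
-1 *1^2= -1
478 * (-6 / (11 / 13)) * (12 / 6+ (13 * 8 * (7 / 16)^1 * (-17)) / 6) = 4731961 / 11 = 430178.27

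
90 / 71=1.27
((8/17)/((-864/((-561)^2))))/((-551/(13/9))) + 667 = 39718577/59508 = 667.45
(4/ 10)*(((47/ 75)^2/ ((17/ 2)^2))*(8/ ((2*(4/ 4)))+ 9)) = 229736/ 8128125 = 0.03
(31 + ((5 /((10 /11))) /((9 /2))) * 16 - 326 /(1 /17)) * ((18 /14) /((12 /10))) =-247115 /42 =-5883.69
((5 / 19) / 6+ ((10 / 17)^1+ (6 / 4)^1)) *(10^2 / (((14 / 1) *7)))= 103300 / 47481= 2.18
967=967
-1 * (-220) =220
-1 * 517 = -517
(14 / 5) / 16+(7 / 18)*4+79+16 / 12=29543 / 360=82.06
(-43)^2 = 1849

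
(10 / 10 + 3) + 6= 10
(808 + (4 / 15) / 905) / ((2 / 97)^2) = 25800898759 / 13575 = 1900618.69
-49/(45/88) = -4312/45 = -95.82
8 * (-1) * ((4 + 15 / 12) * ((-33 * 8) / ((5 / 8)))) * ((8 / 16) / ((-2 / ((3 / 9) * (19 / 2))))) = -70224 / 5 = -14044.80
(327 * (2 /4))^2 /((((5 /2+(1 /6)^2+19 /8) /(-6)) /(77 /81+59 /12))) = -67757343 /353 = -191947.15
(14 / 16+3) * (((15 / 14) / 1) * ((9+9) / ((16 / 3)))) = 12555 / 896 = 14.01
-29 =-29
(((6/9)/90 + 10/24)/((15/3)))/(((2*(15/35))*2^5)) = 1603/518400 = 0.00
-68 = -68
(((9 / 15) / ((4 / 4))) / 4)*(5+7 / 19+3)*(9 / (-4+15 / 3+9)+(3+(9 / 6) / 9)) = 9699 / 1900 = 5.10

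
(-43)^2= 1849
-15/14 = -1.07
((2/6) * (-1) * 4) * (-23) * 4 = 368/3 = 122.67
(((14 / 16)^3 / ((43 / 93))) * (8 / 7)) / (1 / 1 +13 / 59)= 89621 / 66048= 1.36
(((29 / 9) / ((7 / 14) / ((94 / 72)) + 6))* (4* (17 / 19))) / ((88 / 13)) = 301223 / 1128600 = 0.27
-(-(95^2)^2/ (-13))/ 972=-81450625/ 12636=-6445.92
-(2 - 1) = -1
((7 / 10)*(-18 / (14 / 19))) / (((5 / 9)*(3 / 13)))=-6669 / 50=-133.38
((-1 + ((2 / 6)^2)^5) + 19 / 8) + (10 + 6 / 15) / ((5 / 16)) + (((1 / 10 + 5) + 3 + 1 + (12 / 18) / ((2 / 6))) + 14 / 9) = 558728399 / 11809800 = 47.31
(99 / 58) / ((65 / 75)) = 1485 / 754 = 1.97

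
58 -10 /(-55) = 640 /11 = 58.18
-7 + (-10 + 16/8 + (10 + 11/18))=-79/18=-4.39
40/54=20/27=0.74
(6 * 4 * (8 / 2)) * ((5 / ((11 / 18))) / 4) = 2160 / 11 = 196.36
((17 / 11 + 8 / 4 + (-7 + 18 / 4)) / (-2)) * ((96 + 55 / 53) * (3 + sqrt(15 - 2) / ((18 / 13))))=-354867 / 2332 - 1537757 * sqrt(13) / 41976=-284.26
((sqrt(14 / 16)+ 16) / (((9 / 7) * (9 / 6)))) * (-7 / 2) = -784 / 27-49 * sqrt(14) / 108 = -30.73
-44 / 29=-1.52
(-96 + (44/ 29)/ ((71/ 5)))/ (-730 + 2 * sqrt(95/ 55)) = 49361 * sqrt(209)/ 1508686952 + 198184415/ 1508686952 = 0.13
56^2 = 3136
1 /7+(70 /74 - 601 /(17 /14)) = -2174432 /4403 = -493.85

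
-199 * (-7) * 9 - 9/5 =62676/5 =12535.20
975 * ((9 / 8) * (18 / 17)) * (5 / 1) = 5806.99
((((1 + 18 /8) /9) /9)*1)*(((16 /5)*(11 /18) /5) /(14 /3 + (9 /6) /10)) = 1144 /351135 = 0.00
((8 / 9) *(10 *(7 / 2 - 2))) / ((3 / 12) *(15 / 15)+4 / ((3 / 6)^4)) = 160 / 771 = 0.21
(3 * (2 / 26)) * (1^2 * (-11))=-33 / 13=-2.54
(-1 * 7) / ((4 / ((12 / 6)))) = -7 / 2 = -3.50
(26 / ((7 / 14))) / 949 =4 / 73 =0.05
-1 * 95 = -95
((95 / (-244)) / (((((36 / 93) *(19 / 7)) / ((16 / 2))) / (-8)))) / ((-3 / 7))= -30380 / 549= -55.34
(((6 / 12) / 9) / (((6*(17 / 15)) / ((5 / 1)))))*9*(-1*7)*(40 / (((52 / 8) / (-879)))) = 3076500 / 221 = 13920.81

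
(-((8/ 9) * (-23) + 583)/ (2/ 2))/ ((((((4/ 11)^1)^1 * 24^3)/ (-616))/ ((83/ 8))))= 355933963/ 497664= 715.21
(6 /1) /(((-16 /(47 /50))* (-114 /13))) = 0.04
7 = 7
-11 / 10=-1.10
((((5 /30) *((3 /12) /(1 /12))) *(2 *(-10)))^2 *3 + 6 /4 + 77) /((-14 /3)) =-2271 /28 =-81.11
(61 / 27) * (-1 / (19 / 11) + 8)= 2867 / 171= 16.77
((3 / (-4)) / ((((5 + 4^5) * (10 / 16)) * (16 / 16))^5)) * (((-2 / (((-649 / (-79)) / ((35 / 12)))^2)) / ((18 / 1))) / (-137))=-3195392 / 4585265965393516092949875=-0.00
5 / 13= 0.38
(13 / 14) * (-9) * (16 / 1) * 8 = -7488 / 7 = -1069.71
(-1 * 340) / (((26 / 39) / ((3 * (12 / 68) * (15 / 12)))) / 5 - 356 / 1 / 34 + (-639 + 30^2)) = -3901500 / 2877137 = -1.36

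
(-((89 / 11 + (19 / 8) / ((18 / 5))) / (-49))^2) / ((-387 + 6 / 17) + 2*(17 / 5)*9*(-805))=3266164457 / 5085033779992320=0.00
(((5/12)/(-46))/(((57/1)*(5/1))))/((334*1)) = -1/10508976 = -0.00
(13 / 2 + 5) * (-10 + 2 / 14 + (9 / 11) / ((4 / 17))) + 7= -40883 / 616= -66.37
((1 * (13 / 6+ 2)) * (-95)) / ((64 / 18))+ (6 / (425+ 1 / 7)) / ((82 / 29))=-9055469 / 81344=-111.32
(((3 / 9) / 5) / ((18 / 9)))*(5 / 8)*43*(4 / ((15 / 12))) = 43 / 15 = 2.87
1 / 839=0.00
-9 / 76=-0.12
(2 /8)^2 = 1 /16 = 0.06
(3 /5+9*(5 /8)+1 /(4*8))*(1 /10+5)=51051 /1600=31.91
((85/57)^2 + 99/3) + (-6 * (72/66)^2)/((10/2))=66430274/1965645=33.80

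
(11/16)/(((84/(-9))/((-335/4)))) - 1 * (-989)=1783343/1792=995.17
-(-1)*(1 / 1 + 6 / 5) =11 / 5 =2.20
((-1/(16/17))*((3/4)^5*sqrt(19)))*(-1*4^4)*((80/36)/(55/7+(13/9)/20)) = 722925*sqrt(19)/39964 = 78.85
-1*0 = 0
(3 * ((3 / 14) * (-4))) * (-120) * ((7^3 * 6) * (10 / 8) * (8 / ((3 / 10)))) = 21168000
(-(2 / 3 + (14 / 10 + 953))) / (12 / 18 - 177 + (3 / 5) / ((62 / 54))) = 222053 / 40876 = 5.43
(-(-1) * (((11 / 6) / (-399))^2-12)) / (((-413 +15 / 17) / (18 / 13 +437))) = 6663100325813 / 521989512408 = 12.76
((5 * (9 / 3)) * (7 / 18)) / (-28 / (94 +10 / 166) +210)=39035 / 1403268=0.03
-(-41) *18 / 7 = 738 / 7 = 105.43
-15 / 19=-0.79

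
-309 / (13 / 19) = -5871 / 13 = -451.62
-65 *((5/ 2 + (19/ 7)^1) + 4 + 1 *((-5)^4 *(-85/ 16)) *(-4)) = -24188645/ 28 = -863880.18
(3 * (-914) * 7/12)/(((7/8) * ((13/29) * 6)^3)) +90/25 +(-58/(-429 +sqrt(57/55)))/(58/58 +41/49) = -45170070112529/500365552635 +1421 * sqrt(3135)/455498910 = -90.27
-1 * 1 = -1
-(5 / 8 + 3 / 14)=-47 / 56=-0.84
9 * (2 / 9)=2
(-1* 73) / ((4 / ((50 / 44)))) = -1825 / 88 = -20.74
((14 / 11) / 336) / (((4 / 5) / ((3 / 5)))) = 1 / 352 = 0.00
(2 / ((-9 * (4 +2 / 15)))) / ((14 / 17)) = -0.07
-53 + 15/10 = -103/2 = -51.50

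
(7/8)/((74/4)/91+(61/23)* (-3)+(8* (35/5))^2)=14651/52379364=0.00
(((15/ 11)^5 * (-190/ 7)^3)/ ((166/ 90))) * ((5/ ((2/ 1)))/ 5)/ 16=-29298111328125/ 18339843676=-1597.51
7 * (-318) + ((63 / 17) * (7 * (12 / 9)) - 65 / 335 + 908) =-1462027 / 1139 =-1283.61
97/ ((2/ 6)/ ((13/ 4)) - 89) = -3783/ 3467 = -1.09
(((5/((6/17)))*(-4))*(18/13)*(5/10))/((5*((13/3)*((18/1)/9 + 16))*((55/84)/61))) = -87108/9295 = -9.37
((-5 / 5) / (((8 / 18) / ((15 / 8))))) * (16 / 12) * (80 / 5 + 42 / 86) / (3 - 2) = -92.75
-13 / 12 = -1.08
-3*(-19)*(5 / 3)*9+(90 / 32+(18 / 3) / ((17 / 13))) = 234573 / 272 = 862.40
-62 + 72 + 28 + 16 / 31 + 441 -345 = 4170 / 31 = 134.52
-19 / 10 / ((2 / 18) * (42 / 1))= -57 / 140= -0.41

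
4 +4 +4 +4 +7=23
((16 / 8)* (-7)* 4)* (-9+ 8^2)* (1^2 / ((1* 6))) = -1540 / 3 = -513.33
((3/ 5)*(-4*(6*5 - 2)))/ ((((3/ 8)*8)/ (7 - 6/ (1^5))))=-112/ 5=-22.40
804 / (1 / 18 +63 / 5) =1080 / 17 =63.53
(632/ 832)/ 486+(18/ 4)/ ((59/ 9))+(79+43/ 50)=6005046989/ 74552400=80.55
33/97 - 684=-66315/97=-683.66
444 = 444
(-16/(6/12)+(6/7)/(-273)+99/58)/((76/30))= -16789875/1403948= -11.96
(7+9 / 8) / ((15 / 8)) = 13 / 3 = 4.33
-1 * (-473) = 473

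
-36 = -36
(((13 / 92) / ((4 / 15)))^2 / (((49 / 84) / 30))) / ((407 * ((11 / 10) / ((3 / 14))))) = 25666875 / 3713546144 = 0.01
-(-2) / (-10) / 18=-1 / 90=-0.01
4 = 4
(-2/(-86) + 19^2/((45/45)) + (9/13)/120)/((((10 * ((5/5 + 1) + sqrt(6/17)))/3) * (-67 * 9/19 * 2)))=-2607452707/2786503200 + 153379571 * sqrt(102)/5573006400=-0.66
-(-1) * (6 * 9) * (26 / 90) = 78 / 5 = 15.60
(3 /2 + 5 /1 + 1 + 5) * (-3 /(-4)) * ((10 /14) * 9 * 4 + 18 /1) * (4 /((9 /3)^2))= 1275 /7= 182.14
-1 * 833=-833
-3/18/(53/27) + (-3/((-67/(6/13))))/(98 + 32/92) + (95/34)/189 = -3909280406/55917288063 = -0.07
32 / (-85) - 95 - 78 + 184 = 903 / 85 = 10.62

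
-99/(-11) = 9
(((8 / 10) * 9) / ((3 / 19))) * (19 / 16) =1083 / 20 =54.15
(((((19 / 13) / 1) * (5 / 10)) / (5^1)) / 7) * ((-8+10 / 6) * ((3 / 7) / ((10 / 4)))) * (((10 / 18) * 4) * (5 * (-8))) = 11552 / 5733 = 2.02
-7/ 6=-1.17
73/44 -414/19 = -16829/836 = -20.13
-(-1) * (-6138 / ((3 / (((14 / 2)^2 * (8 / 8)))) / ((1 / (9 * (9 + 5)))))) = -2387 / 3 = -795.67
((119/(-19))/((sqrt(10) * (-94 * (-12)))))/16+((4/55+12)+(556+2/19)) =593746/1045 -119 * sqrt(10)/3429120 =568.18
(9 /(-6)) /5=-3 /10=-0.30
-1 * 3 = -3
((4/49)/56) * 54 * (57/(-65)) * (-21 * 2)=9234/3185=2.90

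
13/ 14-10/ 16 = 0.30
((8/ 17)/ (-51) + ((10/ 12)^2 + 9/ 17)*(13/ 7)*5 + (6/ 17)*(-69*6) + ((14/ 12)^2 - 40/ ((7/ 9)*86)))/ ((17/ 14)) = -23312946/ 211259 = -110.35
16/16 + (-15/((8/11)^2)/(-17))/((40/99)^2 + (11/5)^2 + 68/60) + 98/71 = 308048027777/116151328768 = 2.65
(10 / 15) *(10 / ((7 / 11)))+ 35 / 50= 2347 / 210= 11.18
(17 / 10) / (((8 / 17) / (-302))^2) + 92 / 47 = 5265016431 / 7520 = 700135.16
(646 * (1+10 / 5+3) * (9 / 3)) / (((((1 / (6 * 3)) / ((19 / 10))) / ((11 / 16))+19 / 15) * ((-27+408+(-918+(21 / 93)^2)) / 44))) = -578029362570 / 794200813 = -727.81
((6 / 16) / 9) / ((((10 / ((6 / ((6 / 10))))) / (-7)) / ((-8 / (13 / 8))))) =56 / 39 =1.44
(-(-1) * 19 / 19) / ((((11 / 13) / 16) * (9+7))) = 1.18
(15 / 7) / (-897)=-5 / 2093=-0.00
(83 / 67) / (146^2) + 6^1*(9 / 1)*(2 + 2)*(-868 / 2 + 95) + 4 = -73220.00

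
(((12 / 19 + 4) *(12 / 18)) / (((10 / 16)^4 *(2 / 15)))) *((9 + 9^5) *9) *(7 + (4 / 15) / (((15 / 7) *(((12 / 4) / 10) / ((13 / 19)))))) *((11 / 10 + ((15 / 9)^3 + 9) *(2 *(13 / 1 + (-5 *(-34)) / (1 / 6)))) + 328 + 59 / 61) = 10367271457615862530048 / 619340625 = 16739207859351.81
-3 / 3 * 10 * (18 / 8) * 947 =-42615 / 2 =-21307.50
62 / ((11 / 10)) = 620 / 11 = 56.36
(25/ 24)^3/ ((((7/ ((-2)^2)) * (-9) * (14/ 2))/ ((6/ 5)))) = -3125/ 254016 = -0.01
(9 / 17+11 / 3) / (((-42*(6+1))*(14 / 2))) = -107 / 52479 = -0.00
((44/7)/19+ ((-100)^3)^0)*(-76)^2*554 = 29809632/7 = 4258518.86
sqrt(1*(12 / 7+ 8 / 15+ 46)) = sqrt(531930) / 105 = 6.95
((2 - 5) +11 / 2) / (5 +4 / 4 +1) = 5 / 14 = 0.36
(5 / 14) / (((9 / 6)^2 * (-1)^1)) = -0.16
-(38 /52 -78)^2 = -4036081 /676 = -5970.53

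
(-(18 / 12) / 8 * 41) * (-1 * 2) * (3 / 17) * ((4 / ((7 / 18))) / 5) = 3321 / 595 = 5.58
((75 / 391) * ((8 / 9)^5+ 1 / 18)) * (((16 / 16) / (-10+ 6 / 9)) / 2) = -106025 / 16901136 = -0.01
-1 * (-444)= 444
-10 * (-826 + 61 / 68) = 280535 / 34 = 8251.03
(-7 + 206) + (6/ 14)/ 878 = 1223057/ 6146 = 199.00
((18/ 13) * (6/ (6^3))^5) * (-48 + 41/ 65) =-3079/ 2838551040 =-0.00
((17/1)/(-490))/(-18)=17/8820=0.00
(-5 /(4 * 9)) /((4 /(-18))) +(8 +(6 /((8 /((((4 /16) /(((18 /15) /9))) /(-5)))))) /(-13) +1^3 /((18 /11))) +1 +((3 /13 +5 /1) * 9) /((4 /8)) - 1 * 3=379685 /3744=101.41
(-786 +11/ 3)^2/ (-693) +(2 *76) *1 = -4560385/ 6237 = -731.18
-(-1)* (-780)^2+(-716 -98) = 607586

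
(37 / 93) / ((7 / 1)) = 37 / 651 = 0.06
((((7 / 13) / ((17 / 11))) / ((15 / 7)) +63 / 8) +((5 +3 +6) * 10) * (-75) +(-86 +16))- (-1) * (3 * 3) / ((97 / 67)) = -27154023011 / 2572440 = -10555.75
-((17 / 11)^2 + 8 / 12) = -1109 / 363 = -3.06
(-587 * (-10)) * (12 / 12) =5870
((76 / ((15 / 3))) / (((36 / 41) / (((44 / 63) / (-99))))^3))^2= 27436602096016 / 441462093701416239663225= 0.00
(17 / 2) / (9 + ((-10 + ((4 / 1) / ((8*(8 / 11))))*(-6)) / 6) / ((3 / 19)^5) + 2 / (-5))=-495720 / 1398494383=-0.00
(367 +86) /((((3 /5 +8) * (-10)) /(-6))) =1359 /43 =31.60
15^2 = 225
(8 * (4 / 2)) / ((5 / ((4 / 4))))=16 / 5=3.20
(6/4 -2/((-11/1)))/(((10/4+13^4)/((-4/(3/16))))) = -2368/1885191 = -0.00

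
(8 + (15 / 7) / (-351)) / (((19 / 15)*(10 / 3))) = 6547 / 3458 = 1.89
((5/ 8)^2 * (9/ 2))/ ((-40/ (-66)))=2.90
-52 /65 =-4 /5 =-0.80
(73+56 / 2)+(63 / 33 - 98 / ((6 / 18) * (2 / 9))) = -13421 / 11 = -1220.09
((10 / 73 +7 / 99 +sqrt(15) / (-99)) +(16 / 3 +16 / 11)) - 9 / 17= 794426 / 122859 - sqrt(15) / 99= 6.43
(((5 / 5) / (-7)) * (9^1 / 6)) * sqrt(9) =-9 / 14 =-0.64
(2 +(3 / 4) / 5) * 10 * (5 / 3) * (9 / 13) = 24.81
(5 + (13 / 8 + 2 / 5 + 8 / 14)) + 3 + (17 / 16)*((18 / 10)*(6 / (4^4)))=152553 / 14336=10.64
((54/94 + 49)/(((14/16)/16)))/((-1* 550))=-29824/18095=-1.65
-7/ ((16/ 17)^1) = -119/ 16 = -7.44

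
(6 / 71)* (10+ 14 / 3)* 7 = 616 / 71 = 8.68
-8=-8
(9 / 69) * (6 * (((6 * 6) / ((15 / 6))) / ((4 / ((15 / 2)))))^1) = 486 / 23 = 21.13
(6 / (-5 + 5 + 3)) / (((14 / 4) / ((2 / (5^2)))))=8 / 175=0.05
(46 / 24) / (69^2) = 1 / 2484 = 0.00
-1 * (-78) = 78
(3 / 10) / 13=3 / 130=0.02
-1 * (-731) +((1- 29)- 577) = 126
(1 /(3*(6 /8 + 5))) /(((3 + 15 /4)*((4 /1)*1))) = 4 /1863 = 0.00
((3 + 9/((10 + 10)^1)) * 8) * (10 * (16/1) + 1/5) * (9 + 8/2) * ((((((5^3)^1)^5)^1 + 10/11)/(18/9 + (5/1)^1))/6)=16079644775869623/385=41765311106154.86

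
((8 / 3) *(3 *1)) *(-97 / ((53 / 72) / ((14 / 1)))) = -782208 / 53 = -14758.64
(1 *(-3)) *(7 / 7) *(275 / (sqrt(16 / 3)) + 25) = -825 *sqrt(3) / 4 - 75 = -432.24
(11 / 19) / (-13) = -0.04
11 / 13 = 0.85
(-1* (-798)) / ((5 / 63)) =50274 / 5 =10054.80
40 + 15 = 55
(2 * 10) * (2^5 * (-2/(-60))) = 64/3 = 21.33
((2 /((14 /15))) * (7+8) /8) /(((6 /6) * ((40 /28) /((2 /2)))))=45 /16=2.81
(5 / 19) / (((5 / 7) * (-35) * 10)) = -1 / 950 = -0.00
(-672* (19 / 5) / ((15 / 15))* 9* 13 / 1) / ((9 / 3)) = -497952 / 5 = -99590.40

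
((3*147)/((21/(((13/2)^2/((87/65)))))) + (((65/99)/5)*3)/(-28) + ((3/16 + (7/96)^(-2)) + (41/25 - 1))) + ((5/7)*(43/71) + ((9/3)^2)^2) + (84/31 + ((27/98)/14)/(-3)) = 270473188000781/288992180400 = 935.92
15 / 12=5 / 4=1.25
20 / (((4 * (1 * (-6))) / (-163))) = 815 / 6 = 135.83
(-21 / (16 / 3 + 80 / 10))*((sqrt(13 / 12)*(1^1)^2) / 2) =-21*sqrt(39) / 160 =-0.82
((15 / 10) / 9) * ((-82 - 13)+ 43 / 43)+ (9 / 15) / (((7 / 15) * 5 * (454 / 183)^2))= -338156617 / 21642180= -15.62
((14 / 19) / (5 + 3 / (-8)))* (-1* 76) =-448 / 37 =-12.11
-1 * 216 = -216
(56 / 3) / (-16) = -7 / 6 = -1.17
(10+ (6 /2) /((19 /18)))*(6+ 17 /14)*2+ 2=24910 /133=187.29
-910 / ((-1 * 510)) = 91 / 51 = 1.78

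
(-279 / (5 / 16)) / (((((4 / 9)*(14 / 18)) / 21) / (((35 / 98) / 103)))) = -135594 / 721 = -188.06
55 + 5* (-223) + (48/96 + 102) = -1915/2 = -957.50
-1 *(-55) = 55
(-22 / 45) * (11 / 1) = -242 / 45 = -5.38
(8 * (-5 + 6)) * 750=6000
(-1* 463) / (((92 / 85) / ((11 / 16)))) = -432905 / 1472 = -294.09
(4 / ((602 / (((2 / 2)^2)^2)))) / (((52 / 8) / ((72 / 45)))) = 32 / 19565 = 0.00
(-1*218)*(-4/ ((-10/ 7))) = -3052/ 5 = -610.40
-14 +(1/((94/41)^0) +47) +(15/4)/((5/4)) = 37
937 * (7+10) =15929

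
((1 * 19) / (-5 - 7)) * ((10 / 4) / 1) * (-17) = 1615 / 24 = 67.29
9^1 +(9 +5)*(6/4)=30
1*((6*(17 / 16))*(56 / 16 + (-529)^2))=28544139 / 16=1784008.69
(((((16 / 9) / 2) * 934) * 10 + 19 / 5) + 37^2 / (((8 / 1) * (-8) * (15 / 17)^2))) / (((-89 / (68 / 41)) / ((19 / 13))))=-2961936809 / 13136400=-225.48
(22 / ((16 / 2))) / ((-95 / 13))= -143 / 380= -0.38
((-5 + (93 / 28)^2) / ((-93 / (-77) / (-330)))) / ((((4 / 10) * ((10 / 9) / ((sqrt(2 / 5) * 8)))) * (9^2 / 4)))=-572209 * sqrt(10) / 1953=-926.51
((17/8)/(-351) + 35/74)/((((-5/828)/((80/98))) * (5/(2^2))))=-17852048/353535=-50.50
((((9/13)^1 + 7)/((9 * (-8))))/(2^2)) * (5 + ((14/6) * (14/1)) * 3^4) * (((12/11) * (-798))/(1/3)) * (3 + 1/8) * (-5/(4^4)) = -11286.69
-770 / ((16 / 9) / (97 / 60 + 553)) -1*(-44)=-7685579 / 32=-240174.34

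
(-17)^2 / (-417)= -289 / 417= -0.69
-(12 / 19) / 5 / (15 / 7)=-28 / 475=-0.06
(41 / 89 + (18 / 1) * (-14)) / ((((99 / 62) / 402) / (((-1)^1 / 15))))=185991196 / 44055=4221.80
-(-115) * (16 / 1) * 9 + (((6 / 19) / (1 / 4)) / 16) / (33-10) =14473443 / 874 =16560.00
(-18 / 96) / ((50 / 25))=-3 / 32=-0.09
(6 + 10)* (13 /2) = 104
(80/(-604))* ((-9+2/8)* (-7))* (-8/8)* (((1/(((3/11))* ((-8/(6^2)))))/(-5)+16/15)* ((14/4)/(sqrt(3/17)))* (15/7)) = 160475* sqrt(51)/1812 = 632.46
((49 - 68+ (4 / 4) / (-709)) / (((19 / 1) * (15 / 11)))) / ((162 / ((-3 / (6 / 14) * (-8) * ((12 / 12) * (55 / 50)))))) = -22821568 / 81836325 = -0.28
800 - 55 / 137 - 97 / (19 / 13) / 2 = 766.41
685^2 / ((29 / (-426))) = -199889850 / 29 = -6892753.45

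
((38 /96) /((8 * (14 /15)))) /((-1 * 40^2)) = -19 /573440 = -0.00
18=18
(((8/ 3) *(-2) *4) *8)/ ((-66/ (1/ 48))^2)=-1/ 58806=-0.00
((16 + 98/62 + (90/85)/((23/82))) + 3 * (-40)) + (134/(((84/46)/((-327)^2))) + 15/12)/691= 2639892162115/234517108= 11256.71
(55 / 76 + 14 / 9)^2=2430481 / 467856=5.19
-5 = -5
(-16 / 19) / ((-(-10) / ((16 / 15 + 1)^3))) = -238328 / 320625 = -0.74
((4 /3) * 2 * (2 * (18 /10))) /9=16 /15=1.07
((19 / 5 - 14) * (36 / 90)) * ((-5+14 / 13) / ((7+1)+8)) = 2601 / 2600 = 1.00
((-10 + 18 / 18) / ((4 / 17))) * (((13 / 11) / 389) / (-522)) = 0.00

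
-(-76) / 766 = 0.10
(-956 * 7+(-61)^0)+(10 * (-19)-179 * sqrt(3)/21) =-6881-179 * sqrt(3)/21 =-6895.76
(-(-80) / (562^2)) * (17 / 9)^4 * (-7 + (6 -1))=-3340840 / 518063121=-0.01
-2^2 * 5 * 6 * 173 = -20760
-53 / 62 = -0.85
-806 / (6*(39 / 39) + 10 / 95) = -7657 / 58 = -132.02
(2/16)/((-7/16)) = -2/7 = -0.29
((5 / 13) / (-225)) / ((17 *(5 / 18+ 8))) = -2 / 164645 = -0.00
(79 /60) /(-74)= -79 /4440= -0.02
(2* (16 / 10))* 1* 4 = 64 / 5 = 12.80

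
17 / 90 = 0.19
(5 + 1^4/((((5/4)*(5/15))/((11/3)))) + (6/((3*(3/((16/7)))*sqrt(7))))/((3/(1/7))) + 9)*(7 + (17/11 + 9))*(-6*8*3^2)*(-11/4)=74112*sqrt(7)/343 + 2376216/5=475814.87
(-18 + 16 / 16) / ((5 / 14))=-238 / 5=-47.60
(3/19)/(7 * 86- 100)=3/9538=0.00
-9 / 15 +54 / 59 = 93 / 295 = 0.32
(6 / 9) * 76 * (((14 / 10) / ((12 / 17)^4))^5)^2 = 88652473262002985828432979303828474287042861265381002328931 / 53824642381680412008645833313539158179840000000000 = 1647061073.50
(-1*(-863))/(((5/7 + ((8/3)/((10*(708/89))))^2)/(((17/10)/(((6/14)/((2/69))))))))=112608800955/811913156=138.70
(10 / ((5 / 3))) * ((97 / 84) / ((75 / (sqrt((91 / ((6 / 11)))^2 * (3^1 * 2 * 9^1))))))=13871 * sqrt(6) / 300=113.26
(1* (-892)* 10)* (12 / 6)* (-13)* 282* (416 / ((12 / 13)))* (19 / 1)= 560010730240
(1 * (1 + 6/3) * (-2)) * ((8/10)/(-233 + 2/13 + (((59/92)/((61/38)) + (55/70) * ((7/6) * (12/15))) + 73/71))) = 186475536/8961903557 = 0.02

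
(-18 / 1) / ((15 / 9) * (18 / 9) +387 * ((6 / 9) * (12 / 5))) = -135 / 4669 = -0.03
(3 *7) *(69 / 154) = 207 / 22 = 9.41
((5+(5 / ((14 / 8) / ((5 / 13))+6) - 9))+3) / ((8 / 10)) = -555 / 844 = -0.66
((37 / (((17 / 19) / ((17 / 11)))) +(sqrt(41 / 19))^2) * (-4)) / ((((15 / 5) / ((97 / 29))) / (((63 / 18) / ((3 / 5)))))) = -93756320 / 54549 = -1718.75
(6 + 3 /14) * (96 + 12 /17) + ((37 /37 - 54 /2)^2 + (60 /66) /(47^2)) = 3692428632 /2891581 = 1276.96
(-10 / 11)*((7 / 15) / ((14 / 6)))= -2 / 11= -0.18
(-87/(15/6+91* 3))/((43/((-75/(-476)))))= -225/194446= -0.00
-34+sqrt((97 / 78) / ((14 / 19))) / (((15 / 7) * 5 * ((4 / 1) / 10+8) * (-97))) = -34 - sqrt(503139) / 4766580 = -34.00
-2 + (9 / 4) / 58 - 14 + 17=241 / 232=1.04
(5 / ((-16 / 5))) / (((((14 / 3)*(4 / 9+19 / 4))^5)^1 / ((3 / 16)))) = -1076168025 / 30745971462444392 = -0.00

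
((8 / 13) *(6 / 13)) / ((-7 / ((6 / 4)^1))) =-72 / 1183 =-0.06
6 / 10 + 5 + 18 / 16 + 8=589 / 40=14.72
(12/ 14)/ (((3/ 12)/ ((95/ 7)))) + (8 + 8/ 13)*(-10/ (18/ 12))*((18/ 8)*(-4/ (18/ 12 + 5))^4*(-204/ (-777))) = 28046788200/ 673154209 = 41.66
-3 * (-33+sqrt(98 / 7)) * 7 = 693 -21 * sqrt(14) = 614.43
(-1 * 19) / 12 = -19 / 12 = -1.58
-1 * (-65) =65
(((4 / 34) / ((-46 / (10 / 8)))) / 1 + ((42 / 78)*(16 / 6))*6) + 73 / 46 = 207369 / 20332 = 10.20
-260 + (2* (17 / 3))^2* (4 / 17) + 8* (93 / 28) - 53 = -256.21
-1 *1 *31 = -31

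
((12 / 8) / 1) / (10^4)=3 / 20000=0.00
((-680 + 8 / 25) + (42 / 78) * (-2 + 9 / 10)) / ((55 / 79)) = -34931983 / 35750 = -977.12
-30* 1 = -30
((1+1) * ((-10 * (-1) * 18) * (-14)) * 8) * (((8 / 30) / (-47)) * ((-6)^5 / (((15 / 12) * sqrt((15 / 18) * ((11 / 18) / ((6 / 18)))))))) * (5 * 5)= -2006581248 * sqrt(55) / 517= -28783761.73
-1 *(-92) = 92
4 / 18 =2 / 9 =0.22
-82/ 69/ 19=-82/ 1311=-0.06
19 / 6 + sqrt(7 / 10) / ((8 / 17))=17 *sqrt(70) / 80 + 19 / 6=4.94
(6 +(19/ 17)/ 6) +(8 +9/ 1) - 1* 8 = 1549/ 102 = 15.19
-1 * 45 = -45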